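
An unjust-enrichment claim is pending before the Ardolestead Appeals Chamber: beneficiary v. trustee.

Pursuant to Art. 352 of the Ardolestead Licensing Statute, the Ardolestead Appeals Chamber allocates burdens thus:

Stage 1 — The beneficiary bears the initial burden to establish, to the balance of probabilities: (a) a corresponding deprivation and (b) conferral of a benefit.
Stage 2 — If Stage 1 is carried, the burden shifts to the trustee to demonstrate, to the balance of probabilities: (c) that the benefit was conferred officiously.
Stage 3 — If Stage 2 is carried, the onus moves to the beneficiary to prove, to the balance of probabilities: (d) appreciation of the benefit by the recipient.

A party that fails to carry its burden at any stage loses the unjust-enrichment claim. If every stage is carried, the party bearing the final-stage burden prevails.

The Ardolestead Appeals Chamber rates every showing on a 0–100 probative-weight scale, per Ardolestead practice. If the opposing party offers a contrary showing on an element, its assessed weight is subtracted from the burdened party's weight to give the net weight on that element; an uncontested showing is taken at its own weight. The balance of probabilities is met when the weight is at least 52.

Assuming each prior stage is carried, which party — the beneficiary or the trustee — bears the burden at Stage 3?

Stage 3's rule assigns the burden to the beneficiary (to the balance of probabilities).

beneficiary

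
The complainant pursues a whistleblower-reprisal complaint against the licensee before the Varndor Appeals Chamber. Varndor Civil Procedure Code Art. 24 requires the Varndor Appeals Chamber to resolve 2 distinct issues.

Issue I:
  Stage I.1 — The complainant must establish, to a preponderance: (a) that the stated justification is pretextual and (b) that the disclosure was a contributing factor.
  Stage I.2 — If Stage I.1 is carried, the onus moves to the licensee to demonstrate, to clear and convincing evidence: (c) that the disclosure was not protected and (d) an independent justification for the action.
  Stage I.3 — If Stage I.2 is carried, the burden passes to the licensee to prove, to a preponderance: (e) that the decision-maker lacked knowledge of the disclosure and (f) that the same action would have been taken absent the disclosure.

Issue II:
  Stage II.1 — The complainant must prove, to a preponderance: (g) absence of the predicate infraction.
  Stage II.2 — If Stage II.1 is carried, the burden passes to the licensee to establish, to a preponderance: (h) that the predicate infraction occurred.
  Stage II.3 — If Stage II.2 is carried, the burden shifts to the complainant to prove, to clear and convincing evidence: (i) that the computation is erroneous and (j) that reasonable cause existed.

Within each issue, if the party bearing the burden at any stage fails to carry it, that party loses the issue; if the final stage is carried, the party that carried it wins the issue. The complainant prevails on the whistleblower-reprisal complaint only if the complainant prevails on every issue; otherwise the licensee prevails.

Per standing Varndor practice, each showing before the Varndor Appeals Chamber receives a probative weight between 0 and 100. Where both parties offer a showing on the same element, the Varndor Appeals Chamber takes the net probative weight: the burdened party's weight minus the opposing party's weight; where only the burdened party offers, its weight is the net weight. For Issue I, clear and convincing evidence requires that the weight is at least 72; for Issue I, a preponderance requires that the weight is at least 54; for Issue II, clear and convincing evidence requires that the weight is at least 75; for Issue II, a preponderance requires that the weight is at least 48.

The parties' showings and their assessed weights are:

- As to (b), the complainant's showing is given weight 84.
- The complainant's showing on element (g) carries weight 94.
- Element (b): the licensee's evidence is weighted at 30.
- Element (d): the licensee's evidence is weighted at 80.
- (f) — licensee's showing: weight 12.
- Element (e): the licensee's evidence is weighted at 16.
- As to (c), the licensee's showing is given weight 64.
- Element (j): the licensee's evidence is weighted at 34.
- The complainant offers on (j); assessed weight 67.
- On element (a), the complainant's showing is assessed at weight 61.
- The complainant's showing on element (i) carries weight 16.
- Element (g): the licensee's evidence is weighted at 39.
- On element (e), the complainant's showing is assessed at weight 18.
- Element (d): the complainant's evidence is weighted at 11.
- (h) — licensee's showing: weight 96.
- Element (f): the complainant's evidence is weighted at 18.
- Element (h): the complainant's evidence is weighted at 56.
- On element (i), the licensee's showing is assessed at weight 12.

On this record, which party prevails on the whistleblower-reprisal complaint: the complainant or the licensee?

— Issue I —
At Stage I.1 the complainant must meet a preponderance (weight is at least 54): on (a) the weight is 61, which does reach 54, so (a) meets the standard; on (b) the weight is 84 less the opposing 30 gives net 54, which does reach 54, so (b) meets the standard.
  The complainant carries Stage I.1; the licensee now bears the burden.
At Stage I.2 the licensee must meet clear and convincing evidence (weight is at least 72): on (c) the weight is 64, < 72, so (c) does not meet the standard; on (d) the weight is 80 less the opposing 11 gives net 69, < 72, so (d) does not meet the standard.
  The licensee does not carry Stage I.2.
The complainant prevails on this issue.
— Issue II —
At Stage II.1 the complainant must meet a preponderance (weight is at least 48): on (g) the weight is 94 less the opposing 39 gives net 55, which does reach 48, so (g) meets the standard.
  All elements met. The burden passes to the licensee.
At Stage II.2 the licensee must meet a preponderance (weight is at least 48): on (h) the weight is 96 less the opposing 56 gives net 40, < 48, so (h) does not meet the standard.
  Stage II.2 not carried; the licensee fails its burden.
The analysis ends at Stage II.2; the complainant prevails on this issue.
Per-issue: Issue I → complainant; Issue II → complainant. The complainant must prevail on every issue; overall, the complainant prevails.

complainant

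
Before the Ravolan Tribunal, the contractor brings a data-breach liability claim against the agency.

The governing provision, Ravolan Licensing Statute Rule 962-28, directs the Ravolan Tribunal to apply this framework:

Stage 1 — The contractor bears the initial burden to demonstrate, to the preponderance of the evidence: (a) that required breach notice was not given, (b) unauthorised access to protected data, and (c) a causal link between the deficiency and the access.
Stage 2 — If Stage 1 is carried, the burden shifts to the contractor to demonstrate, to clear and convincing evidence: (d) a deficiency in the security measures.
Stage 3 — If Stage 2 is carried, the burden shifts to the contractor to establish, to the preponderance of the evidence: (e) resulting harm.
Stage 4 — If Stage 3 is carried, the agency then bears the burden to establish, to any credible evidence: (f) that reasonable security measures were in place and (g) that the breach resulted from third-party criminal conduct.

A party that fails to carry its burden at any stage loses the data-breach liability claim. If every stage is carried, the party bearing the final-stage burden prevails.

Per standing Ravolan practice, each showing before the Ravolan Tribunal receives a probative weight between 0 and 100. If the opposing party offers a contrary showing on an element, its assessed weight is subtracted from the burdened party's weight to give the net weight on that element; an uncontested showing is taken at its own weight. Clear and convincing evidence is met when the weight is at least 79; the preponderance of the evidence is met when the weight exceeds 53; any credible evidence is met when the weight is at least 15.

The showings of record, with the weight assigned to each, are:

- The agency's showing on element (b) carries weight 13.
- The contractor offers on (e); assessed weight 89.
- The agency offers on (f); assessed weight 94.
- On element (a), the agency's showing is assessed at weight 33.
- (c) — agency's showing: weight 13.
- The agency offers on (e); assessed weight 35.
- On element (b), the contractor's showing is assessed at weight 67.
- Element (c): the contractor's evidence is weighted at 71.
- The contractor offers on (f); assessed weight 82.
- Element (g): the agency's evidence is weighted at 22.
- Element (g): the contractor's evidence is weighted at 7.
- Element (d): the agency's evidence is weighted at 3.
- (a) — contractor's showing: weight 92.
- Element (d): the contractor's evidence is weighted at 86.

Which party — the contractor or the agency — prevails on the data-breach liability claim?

contractor

Stage 1 (contractor, the preponderance of the evidence, weight exceeds 53): (a) net 92−33=59 > 53 — meets; (b) net 67−13=54 > 53 — meets; (c) net 71−13=58 > 53 — meets.
  Stage 1 carried; the burden remains with the contractor.
Stage 2 (contractor, clear and convincing evidence, weight is at least 79): (d) net 86−3=83 ≥ 79 — meets.
  Stage 2 is satisfied; the contractor continues to bear the burden.
Stage 3 (contractor, the preponderance of the evidence, weight exceeds 53): (e) net 89−35=54 > 53 — meets.
  The contractor carries Stage 3; the agency now bears the burden.
Stage 4 (agency, any credible evidence, weight is at least 15): (f) net 94−82=12 < 15 — fails; (g) net 22−7=15 ≥ 15 — meets.
  The agency does not carry Stage 4.
So the contractor prevails.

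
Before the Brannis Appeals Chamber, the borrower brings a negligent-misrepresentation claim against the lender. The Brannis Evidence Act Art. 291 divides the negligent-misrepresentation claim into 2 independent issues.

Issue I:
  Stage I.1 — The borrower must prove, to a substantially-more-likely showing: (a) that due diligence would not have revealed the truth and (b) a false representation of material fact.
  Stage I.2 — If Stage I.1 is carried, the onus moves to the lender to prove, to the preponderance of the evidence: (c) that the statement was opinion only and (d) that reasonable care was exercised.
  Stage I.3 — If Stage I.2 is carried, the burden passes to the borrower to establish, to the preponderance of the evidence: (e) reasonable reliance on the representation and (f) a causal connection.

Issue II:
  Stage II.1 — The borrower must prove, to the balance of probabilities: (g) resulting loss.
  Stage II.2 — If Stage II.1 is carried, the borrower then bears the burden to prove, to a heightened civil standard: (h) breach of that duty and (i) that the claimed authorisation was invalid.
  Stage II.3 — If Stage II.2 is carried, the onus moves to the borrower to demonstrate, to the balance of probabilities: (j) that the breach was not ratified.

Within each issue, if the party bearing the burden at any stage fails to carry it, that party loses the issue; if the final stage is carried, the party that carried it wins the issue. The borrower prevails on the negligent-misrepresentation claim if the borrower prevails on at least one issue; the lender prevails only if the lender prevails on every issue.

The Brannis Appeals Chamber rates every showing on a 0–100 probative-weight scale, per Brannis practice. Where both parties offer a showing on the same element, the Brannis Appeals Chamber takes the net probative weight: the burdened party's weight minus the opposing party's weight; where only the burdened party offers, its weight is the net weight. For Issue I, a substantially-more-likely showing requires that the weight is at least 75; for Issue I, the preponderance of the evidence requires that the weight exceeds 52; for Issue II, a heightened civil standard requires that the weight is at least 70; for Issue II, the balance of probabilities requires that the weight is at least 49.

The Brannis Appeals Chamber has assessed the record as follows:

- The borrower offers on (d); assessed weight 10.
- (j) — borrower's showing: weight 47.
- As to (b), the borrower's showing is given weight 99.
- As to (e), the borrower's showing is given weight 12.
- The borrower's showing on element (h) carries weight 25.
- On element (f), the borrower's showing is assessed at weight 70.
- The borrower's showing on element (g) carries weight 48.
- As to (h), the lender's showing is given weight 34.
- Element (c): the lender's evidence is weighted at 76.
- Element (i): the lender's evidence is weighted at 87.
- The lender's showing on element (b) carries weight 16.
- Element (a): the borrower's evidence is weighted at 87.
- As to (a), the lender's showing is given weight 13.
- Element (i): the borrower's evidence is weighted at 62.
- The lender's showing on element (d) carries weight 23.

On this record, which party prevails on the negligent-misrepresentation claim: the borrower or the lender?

— Issue I —
At Stage I.1 the borrower must meet a substantially-more-likely showing (weight is at least 75): on (a) the weight is 87 less the opposing 13 gives net 74, < 75, so (a) does not meet the standard; on (b) the weight is 99 less the opposing 16 gives net 83, which does reach 75, so (b) meets the standard.
  Not every element is met, so the borrower fails to carry Stage I.1.
The lender prevails on this issue.
— Issue II —
Stage II.1 — burden on borrower; standard: the balance of probabilities (weight is at least 49).
    (g): 48 < 49 [not met]
  Stage II.1 not carried; the borrower fails its burden.
So the lender prevails on this issue.
Per-issue: Issue I → lender; Issue II → lender. The borrower must prevail on at least one issue; overall, the lender prevails.

lender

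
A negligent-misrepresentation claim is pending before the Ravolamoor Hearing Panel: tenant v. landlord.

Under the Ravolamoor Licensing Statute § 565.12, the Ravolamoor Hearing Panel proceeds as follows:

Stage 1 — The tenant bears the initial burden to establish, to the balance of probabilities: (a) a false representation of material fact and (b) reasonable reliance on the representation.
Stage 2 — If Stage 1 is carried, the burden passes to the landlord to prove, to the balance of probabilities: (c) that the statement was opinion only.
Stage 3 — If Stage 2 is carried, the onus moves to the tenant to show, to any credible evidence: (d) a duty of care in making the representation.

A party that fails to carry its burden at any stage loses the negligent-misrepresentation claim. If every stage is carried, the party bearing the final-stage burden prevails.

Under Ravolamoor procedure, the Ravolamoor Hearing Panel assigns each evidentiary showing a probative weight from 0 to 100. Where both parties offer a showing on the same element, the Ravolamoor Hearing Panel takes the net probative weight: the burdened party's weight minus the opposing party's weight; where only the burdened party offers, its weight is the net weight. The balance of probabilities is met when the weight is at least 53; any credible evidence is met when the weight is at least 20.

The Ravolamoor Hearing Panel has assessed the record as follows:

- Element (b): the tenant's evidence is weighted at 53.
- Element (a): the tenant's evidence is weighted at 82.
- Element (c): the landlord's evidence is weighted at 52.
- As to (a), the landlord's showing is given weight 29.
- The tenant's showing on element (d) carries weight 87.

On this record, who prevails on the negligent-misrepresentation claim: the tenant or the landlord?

tenant

At Stage 1 the tenant must meet the balance of probabilities (weight is at least 53): on (a) the weight is 82 less the opposing 29 gives net 53, ≥ 53, so (a) meets the standard; on (b) the weight is 53, ≥ 53, so (b) meets the standard.
  All elements met. The burden passes to the landlord.
At Stage 2 the landlord must meet the balance of probabilities (weight is at least 53): on (c) the weight is 52, < 53, so (c) does not meet the standard.
  Not every element is met, so the landlord fails to carry Stage 2.
The analysis ends at Stage 2; the tenant prevails.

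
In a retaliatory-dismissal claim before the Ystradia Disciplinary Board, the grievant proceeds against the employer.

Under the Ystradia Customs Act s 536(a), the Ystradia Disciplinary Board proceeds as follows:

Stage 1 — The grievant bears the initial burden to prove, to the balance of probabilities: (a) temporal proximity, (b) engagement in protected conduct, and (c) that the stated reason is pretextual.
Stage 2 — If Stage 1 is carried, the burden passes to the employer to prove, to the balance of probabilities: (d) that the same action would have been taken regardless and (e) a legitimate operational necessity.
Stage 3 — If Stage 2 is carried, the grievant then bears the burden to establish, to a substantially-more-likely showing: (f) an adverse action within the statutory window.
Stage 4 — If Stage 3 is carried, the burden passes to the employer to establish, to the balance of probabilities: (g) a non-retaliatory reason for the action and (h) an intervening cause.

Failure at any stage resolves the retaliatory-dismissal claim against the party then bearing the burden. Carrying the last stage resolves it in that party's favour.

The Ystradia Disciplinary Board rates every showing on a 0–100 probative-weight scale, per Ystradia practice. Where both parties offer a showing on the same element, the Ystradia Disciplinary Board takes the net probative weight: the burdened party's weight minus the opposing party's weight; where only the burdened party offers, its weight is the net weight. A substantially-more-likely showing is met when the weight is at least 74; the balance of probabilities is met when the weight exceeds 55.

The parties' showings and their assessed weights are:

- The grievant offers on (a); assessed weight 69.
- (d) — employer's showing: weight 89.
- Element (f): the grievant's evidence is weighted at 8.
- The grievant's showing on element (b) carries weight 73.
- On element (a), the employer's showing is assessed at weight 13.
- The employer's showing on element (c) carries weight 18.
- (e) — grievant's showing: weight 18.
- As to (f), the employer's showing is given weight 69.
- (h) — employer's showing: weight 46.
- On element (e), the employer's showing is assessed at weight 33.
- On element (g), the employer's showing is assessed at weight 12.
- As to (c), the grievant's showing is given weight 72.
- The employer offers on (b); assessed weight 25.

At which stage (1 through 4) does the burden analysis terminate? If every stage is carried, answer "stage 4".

At Stage 1 the grievant must meet the balance of probabilities (weight exceeds 55): on (a) the weight is 69 less the opposing 13 gives net 56, which does exceed 55, so (a) meets the standard; on (b) the weight is 73 less the opposing 25 gives net 48, which does not exceed 55, so (b) does not meet the standard; on (c) the weight is 72 less the opposing 18 gives net 54, which does not exceed 55, so (c) does not meet the standard.
  The grievant does not carry Stage 1.
The analysis ends at Stage 1; the employer prevails.

stage 1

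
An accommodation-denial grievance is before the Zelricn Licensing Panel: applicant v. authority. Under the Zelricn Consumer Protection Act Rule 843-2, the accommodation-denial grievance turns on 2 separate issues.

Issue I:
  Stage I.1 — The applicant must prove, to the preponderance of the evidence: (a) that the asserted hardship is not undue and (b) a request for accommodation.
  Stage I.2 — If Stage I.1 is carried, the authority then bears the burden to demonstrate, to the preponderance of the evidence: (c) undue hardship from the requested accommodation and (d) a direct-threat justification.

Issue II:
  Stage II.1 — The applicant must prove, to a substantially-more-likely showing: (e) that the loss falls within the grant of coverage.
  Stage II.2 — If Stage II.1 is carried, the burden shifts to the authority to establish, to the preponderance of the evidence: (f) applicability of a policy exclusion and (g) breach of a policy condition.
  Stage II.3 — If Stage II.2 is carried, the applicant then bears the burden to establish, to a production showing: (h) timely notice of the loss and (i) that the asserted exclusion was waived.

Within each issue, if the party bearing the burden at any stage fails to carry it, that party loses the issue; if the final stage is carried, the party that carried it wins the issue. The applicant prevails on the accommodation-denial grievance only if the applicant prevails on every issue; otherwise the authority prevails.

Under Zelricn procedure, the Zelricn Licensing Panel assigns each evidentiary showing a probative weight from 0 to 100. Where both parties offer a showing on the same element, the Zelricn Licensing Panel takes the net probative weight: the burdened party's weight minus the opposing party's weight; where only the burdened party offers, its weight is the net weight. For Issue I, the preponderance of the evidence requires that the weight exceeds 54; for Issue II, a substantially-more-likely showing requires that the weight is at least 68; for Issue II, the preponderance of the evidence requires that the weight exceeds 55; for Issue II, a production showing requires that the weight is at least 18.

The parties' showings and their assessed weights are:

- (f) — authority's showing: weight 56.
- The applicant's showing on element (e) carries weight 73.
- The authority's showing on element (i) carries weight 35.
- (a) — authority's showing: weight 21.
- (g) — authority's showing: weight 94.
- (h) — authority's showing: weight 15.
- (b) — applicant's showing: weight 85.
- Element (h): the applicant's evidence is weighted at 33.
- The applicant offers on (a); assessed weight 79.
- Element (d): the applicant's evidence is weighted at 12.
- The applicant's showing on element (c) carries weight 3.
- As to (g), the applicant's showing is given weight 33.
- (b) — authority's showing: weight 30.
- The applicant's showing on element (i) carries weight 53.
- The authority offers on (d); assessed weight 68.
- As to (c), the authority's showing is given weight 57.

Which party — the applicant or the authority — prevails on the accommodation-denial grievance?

— Issue I —
At Stage I.1 the applicant must meet the preponderance of the evidence (weight exceeds 54): on (a) the weight is 79 less the opposing 21 gives net 58, which does exceed 54, so (a) meets the standard; on (b) the weight is 85 less the opposing 30 gives net 55, > 54, so (b) meets the standard.
  Stage I.1 is satisfied; the onus moves to the authority.
At Stage I.2 the authority must meet the preponderance of the evidence (weight exceeds 54): on (c) the weight is 57 less the opposing 3 gives net 54, ≤ 54, so (c) does not meet the standard; on (d) the weight is 68 less the opposing 12 gives net 56, which does exceed 54, so (d) meets the standard.
  The authority does not carry Stage I.2.
The analysis ends at Stage I.2; the applicant prevails on this issue.
— Issue II —
At Stage II.1 the applicant must meet a substantially-more-likely showing (weight is at least 68): on (e) the weight is 73, which does reach 68, so (e) meets the standard.
  The applicant carries Stage II.1; the authority now bears the burden.
At Stage II.2 the authority must meet the preponderance of the evidence (weight exceeds 55): on (f) the weight is 56, > 55, so (f) meets the standard; on (g) the weight is 94 less the opposing 33 gives net 61, which does exceed 55, so (g) meets the standard.
  Stage II.2 is satisfied; the onus moves to the applicant.
At Stage II.3 the applicant must meet a production showing (weight is at least 18): on (h) the weight is 33 less the opposing 15 gives net 18, which does reach 18, so (h) meets the standard; on (i) the weight is 53 less the opposing 35 gives net 18, which does reach 18, so (i) meets the standard.
  All elements met at the final stage.
All stages carried — the applicant prevails on this issue.
Per-issue: Issue I → applicant; Issue II → applicant. The applicant must prevail on every issue; overall, the applicant prevails.

applicant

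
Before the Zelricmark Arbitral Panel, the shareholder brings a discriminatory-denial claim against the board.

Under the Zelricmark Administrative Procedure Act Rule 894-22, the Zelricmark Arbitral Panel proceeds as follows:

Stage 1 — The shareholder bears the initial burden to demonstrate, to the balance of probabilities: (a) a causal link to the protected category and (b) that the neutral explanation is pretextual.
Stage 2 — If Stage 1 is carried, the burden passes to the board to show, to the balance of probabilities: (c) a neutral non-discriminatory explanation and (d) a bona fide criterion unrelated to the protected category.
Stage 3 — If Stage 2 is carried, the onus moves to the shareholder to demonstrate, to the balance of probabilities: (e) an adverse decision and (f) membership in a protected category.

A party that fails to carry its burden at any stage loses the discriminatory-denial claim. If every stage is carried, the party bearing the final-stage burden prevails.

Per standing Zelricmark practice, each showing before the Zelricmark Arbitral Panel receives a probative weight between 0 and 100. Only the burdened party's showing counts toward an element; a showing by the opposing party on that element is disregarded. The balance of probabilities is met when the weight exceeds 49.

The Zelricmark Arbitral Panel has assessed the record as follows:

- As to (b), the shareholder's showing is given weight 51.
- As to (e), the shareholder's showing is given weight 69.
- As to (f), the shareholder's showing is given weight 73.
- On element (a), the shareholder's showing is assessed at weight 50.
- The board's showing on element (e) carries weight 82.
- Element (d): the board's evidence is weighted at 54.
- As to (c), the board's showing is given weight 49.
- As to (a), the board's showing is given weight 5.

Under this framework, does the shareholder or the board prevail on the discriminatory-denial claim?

shareholder

At Stage 1 the shareholder must meet the balance of probabilities (weight exceeds 49): on (a) the weight is 50 (the board's 5 is given no effect), which does exceed 49, so (a) meets the standard; on (b) the weight is 51, which does exceed 49, so (b) meets the standard.
  Stage 1 carried; the burden shifts to the board.
At Stage 2 the board must meet the balance of probabilities (weight exceeds 49): on (c) the weight is 49, which does not exceed 49, so (c) does not meet the standard; on (d) the weight is 54, which does exceed 49, so (d) meets the standard.
  Stage 2 not carried; the board fails its burden.
The shareholder prevails.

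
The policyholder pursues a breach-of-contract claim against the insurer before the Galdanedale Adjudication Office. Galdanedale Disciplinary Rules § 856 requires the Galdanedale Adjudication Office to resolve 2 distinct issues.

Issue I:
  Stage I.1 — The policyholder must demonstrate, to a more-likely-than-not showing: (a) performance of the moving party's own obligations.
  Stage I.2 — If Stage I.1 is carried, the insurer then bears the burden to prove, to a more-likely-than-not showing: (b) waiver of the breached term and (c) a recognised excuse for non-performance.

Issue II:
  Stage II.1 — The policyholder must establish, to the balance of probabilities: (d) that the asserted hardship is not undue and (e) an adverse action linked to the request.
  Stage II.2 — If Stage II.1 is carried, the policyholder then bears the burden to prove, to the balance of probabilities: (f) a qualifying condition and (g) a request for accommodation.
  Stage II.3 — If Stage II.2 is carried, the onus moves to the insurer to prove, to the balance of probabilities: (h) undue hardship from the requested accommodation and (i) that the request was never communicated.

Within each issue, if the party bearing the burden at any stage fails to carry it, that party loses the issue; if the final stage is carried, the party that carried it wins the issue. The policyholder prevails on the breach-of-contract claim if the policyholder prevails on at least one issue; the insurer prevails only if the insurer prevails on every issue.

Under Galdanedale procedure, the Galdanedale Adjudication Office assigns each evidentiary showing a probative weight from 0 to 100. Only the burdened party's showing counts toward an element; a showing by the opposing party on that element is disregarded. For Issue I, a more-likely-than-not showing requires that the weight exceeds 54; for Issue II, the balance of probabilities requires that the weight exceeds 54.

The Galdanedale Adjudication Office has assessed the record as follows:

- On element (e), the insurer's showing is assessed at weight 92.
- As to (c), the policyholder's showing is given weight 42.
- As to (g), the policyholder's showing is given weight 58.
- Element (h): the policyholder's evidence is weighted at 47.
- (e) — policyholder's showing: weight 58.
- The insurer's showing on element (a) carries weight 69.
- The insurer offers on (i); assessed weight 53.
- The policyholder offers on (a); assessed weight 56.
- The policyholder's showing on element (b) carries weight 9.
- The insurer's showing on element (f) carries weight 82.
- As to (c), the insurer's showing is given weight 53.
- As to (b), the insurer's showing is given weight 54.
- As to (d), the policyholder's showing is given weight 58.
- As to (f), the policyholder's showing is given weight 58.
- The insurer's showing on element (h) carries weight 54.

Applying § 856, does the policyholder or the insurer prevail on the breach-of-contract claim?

— Issue I —
At Stage I.1 the policyholder must meet a more-likely-than-not showing (weight exceeds 54): on (a) the weight is 56 (the insurer's 69 is given no effect), which does exceed 54, so (a) meets the standard.
  Stage I.1 carried; the burden shifts to the insurer.
At Stage I.2 the insurer must meet a more-likely-than-not showing (weight exceeds 54): on (b) the weight is 54 (the policyholder's 9 is given no effect), which does not exceed 54, so (b) does not meet the standard; on (c) the weight is 53 (the policyholder's 42 is given no effect), which does not exceed 54, so (c) does not meet the standard.
  Stage I.2 not carried; the insurer fails its burden.
The policyholder prevails on this issue.
— Issue II —
Stage II.1 — burden on policyholder; standard: the balance of probabilities (weight exceeds 54).
    (d): 58 > 54 [met]
    (e): 58 (insurer's 92 disregarded) > 54 [met]
  All elements met. The policyholder retains the burden for Stage II.2.
Stage II.2 — burden on policyholder; standard: the balance of probabilities (weight exceeds 54).
    (f): 58 (insurer's 82 disregarded) > 54 [met]
    (g): 58 > 54 [met]
  The policyholder carries Stage II.2; the insurer now bears the burden.
Stage II.3 — burden on insurer; standard: the balance of probabilities (weight exceeds 54).
    (h): 54 (policyholder's 47 disregarded) ≤ 54 [not met]
    (i): 53 ≤ 54 [not met]
  The insurer does not carry Stage II.3.
The analysis ends at Stage II.3; the policyholder prevails on this issue.
Per-issue: Issue I → policyholder; Issue II → policyholder. The policyholder must prevail on at least one issue; overall, the policyholder prevails.

policyholder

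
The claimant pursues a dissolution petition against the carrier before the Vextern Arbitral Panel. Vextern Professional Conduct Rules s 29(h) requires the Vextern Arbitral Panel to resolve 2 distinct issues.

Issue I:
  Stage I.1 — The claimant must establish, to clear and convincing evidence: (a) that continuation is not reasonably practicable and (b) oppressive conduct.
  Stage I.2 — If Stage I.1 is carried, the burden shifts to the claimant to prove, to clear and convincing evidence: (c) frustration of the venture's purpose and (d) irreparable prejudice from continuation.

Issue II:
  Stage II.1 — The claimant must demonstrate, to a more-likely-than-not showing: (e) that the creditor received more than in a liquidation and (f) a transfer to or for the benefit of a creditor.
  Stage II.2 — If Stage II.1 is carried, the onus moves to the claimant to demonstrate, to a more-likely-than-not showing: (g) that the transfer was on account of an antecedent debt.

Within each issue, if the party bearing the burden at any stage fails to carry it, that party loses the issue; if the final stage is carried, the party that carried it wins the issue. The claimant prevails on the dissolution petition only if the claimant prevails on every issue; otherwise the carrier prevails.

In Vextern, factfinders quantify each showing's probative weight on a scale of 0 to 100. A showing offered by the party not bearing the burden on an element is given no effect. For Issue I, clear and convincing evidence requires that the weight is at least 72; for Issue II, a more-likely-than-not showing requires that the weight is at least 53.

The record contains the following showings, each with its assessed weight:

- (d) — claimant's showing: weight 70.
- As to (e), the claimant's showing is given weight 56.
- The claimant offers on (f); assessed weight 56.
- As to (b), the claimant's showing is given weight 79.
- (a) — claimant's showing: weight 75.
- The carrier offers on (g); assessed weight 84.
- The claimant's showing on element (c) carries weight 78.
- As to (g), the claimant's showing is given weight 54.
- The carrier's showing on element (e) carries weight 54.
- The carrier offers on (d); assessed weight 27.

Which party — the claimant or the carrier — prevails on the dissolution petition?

— Issue I —
Stage I.1 — burden on claimant; standard: clear and convincing evidence (weight is at least 72).
    (a): 75 ≥ 72 [met]
    (b): 79 ≥ 72 [met]
  Stage I.1 is satisfied; the claimant continues to bear the burden.
Stage I.2 — burden on claimant; standard: clear and convincing evidence (weight is at least 72).
    (c): 78 ≥ 72 [met]
    (d): 70 (carrier's 27 disregarded) < 72 [not met]
  Not every element is met, so the claimant fails to carry Stage I.2.
The carrier prevails on this issue.
— Issue II —
At Stage II.1 the claimant must meet a more-likely-than-not showing (weight is at least 53): on (e) the weight is 56 (the carrier's 54 is given no effect), which does reach 53, so (e) meets the standard; on (f) the weight is 56, ≥ 53, so (f) meets the standard.
  Stage II.1 is satisfied; the claimant continues to bear the burden.
At Stage II.2 the claimant must meet a more-likely-than-not showing (weight is at least 53): on (g) the weight is 54 (the carrier's 84 is given no effect), ≥ 53, so (g) meets the standard.
  Stage II.2 carried; the final stage is satisfied.
Every stage carried; the claimant prevails on this issue.
Per-issue: Issue I → carrier; Issue II → claimant. The claimant must prevail on every issue; overall, the carrier prevails.

carrier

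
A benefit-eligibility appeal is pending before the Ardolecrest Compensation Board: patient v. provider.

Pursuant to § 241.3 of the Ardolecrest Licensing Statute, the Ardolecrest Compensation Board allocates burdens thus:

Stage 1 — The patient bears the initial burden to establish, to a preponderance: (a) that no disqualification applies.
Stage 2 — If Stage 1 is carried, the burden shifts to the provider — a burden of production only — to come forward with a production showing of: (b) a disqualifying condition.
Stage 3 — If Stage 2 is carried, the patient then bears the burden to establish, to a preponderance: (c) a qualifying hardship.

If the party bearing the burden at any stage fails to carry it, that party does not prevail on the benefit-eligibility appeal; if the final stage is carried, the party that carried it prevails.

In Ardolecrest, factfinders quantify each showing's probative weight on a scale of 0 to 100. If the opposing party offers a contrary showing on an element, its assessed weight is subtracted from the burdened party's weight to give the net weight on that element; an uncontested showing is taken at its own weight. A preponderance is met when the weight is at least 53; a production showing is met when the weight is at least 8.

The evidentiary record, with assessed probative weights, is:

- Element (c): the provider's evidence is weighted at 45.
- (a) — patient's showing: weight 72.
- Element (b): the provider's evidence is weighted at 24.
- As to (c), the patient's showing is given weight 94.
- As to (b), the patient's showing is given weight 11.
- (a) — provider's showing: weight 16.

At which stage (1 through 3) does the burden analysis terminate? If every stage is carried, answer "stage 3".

At Stage 1 the patient must meet a preponderance (weight is at least 53): on (a) the weight is 72 less the opposing 16 gives net 56, which does reach 53, so (a) meets the standard.
  Stage 1 carried; the burden shifts to the provider.
At Stage 2 the provider must meet a production showing (weight is at least 8): on (b) the weight is 24 less the opposing 11 gives net 13, which does reach 8, so (b) meets the standard.
  Stage 2 is satisfied; the onus moves to the patient.
At Stage 3 the patient must meet a preponderance (weight is at least 53): on (c) the weight is 94 less the opposing 45 gives net 49, which does not reach 53, so (c) does not meet the standard.
  Not every element is met, so the patient fails to carry Stage 3.
The provider prevails.

stage 3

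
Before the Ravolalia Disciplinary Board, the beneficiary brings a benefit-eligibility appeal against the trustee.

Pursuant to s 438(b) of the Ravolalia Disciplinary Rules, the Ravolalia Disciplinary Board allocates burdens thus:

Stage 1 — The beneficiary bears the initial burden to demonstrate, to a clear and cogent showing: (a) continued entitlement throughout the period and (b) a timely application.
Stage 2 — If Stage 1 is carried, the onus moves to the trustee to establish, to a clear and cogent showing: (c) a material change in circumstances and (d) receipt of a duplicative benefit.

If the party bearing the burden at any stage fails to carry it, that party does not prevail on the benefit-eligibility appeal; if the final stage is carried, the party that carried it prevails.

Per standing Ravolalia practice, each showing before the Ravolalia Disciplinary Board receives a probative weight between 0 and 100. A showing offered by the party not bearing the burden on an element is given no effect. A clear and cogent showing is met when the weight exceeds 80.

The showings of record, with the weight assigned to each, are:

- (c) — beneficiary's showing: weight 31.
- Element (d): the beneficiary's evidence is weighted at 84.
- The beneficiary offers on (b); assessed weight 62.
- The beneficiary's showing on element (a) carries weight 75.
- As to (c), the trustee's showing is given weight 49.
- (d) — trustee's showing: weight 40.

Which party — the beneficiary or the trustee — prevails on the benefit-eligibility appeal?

Stage 1 — burden on beneficiary; standard: a clear and cogent showing (weight exceeds 80).
    (a): 75 ≤ 80 [not met]
    (b): 62 ≤ 80 [not met]
  Stage 1 not carried; the beneficiary fails its burden.
So the trustee prevails.

trustee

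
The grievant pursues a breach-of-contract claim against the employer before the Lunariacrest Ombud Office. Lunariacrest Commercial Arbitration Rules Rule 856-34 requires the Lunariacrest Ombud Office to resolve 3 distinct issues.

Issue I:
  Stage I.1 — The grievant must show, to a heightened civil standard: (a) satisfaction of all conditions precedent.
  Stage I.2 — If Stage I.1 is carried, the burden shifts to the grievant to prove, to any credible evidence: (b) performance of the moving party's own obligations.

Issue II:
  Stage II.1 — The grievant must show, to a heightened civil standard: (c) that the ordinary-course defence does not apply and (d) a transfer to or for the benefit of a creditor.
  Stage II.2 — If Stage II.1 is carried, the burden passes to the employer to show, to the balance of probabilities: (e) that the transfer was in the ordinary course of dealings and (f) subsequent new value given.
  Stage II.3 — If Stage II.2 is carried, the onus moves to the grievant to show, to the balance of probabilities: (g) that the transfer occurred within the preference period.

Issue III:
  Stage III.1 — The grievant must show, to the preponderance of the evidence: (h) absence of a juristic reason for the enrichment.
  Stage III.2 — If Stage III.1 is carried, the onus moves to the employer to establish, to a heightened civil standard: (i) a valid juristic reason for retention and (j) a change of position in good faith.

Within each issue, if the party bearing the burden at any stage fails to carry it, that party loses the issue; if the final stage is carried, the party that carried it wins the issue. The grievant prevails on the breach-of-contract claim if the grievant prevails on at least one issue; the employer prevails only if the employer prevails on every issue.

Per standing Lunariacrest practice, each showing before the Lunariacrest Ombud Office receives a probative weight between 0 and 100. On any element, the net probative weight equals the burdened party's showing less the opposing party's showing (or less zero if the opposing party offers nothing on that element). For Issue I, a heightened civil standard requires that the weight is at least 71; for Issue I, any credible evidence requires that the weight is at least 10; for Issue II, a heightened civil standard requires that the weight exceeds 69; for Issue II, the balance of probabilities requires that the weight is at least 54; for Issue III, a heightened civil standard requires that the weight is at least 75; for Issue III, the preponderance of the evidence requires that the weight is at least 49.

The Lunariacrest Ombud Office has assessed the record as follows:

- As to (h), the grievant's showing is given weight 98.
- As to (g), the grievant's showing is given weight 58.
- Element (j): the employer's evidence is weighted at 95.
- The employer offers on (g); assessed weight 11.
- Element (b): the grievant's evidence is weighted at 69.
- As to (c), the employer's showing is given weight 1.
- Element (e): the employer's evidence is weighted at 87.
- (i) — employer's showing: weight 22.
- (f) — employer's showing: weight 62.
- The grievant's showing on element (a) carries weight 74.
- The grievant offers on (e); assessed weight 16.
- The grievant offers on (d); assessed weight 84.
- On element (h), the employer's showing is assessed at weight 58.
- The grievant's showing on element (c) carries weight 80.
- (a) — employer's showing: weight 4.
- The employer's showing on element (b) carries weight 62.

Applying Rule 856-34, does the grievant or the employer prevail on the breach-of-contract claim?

— Issue I —
Stage I.1 — burden on grievant; standard: a heightened civil standard (weight is at least 71).
    (a): 74 − 4 = 70 < 71 [not met]
  The grievant does not carry Stage I.1.
So the employer prevails on this issue.
— Issue II —
At Stage II.1 the grievant must meet a heightened civil standard (weight exceeds 69): on (c) the weight is 80 less the opposing 1 gives net 79, which does exceed 69, so (c) meets the standard; on (d) the weight is 84, > 69, so (d) meets the standard.
  All elements met. The burden passes to the employer.
At Stage II.2 the employer must meet the balance of probabilities (weight is at least 54): on (e) the weight is 87 less the opposing 16 gives net 71, which does reach 54, so (e) meets the standard; on (f) the weight is 62, which does reach 54, so (f) meets the standard.
  Stage II.2 is satisfied; the onus moves to the grievant.
At Stage II.3 the grievant must meet the balance of probabilities (weight is at least 54): on (g) the weight is 58 less the opposing 11 gives net 47, < 54, so (g) does not meet the standard.
  The grievant does not carry Stage II.3.
The employer prevails on this issue.
— Issue III —
Stage III.1 (grievant, the preponderance of the evidence, weight is at least 49): (h) net 98−58=40 < 49 — fails.
  The grievant does not carry Stage III.1.
The analysis ends at Stage III.1; the employer prevails on this issue.
Per-issue: Issue I → employer; Issue II → employer; Issue III → employer. The grievant must prevail on at least one issue; overall, the employer prevails.

employer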